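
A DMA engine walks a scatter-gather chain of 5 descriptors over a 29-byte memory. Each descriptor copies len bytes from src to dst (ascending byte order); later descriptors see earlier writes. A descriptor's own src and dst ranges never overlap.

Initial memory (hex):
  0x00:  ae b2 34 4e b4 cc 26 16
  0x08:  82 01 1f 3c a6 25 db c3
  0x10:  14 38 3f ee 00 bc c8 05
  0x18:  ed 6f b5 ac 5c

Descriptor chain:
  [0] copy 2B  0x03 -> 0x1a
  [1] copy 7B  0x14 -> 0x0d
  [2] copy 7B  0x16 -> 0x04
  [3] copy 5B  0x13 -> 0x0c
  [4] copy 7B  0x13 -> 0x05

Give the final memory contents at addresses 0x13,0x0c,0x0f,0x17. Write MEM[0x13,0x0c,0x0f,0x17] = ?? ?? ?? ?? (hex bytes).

[0] 0x03->0x1a len=2 : 4e b4
[1] 0x14->0x0d len=7 : 00 bc c8 05 ed 6f 4e
[2] 0x16->0x04 len=7 : c8 05 ed 6f 4e b4 5c
[3] 0x13->0x0c len=5 : 4e 00 bc c8 05
[4] 0x13->0x05 len=7 : 4e 00 bc c8 05 ed 6f
query mem[0x13]=0x4e, mem[0x0c]=0x4e, mem[0x0f]=0xc8, mem[0x17]=0x05

MEM[0x13,0x0c,0x0f,0x17] = 4e 4e c8 05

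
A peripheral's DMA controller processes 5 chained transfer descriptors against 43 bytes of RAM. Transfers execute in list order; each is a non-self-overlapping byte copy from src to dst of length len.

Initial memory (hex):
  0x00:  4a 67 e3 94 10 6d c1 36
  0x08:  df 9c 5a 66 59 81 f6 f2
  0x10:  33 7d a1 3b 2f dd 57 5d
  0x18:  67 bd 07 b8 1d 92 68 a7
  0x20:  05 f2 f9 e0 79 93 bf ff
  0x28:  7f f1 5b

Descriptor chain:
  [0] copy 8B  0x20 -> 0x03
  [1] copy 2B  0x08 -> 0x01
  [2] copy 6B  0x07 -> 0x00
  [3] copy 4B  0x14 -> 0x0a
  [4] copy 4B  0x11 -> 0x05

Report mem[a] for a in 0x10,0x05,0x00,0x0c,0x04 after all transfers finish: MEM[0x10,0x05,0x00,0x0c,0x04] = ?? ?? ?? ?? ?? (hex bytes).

MEM[0x10,0x05,0x00,0x0c,0x04] = 33 7d 79 57 66

#0 dst[0x03+8] := {0x05,0xf2,0xf9,0xe0,0x79,0x93,0xbf,0xff}
#1 dst[0x01+2] := {0x93,0xbf}
#2 dst[0x00+6] := {0x79,0x93,0xbf,0xff,0x66,0x59}
#3 dst[0x0a+4] := {0x2f,0xdd,0x57,0x5d}
#4 dst[0x05+4] := {0x7d,0xa1,0x3b,0x2f}
query mem[0x10]=0x33, mem[0x05]=0x7d, mem[0x00]=0x79, mem[0x0c]=0x57, mem[0x04]=0x66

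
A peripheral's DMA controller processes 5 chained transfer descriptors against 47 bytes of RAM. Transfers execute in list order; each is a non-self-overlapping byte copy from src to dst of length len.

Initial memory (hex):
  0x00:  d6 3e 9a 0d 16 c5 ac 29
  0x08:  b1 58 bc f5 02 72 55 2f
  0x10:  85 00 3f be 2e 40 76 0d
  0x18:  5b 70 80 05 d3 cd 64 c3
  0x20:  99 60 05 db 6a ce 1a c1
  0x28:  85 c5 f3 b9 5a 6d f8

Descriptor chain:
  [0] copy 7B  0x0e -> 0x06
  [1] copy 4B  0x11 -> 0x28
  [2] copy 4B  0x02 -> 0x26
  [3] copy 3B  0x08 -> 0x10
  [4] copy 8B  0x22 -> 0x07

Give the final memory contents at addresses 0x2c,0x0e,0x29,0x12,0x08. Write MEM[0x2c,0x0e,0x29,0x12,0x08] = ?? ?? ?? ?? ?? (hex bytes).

D0: mem[0x06..0x0c] <- [55 2f 85 00 3f be 2e]
D1: mem[0x28..0x2b] <- [00 3f be 2e]
D2: mem[0x26..0x29] <- [9a 0d 16 c5]
D3: mem[0x10..0x12] <- [85 00 3f]
D4: mem[0x07..0x0e] <- [05 db 6a ce 9a 0d 16 c5]
query mem[0x2c]=0x5a, mem[0x0e]=0xc5, mem[0x29]=0xc5, mem[0x12]=0x3f, mem[0x08]=0xdb

MEM[0x2c,0x0e,0x29,0x12,0x08] = 5a c5 c5 3f db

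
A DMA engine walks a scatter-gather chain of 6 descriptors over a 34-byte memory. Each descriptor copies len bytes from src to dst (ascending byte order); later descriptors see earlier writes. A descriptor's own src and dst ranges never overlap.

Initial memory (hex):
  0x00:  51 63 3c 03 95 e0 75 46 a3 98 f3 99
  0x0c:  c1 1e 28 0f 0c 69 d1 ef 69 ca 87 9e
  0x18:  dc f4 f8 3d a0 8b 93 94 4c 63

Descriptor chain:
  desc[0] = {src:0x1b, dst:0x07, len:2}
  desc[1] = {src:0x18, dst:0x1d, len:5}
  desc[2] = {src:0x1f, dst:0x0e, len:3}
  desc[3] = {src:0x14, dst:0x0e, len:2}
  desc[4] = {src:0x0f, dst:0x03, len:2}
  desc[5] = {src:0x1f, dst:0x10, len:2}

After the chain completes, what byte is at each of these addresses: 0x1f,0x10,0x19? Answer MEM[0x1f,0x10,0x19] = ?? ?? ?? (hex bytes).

D0: mem[0x07..0x08] <- [3d a0]
D1: mem[0x1d..0x21] <- [dc f4 f8 3d a0]
D2: mem[0x0e..0x10] <- [f8 3d a0]
D3: mem[0x0e..0x0f] <- [69 ca]
D4: mem[0x03..0x04] <- [ca a0]
D5: mem[0x10..0x11] <- [f8 3d]
query mem[0x1f]=0xf8, mem[0x10]=0xf8, mem[0x19]=0xf4

MEM[0x1f,0x10,0x19] = f8 f8 f4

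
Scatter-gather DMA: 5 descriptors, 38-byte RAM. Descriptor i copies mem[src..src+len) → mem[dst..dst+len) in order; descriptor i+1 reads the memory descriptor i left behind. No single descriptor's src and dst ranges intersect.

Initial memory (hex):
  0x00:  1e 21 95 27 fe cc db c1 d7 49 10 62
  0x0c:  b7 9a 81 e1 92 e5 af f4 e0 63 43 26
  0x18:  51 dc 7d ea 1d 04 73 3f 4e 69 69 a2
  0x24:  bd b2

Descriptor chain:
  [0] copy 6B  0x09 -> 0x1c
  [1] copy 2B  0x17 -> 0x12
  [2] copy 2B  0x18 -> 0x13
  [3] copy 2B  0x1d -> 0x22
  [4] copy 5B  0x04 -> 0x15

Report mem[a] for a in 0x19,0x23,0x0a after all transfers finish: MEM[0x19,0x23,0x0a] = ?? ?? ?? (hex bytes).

MEM[0x19,0x23,0x0a] = d7 62 10

[0] 0x09->0x1c len=6 : 49 10 62 b7 9a 81
[1] 0x17->0x12 len=2 : 26 51
[2] 0x18->0x13 len=2 : 51 dc
[3] 0x1d->0x22 len=2 : 10 62
[4] 0x04->0x15 len=5 : fe cc db c1 d7
query mem[0x19]=0xd7, mem[0x23]=0x62, mem[0x0a]=0x10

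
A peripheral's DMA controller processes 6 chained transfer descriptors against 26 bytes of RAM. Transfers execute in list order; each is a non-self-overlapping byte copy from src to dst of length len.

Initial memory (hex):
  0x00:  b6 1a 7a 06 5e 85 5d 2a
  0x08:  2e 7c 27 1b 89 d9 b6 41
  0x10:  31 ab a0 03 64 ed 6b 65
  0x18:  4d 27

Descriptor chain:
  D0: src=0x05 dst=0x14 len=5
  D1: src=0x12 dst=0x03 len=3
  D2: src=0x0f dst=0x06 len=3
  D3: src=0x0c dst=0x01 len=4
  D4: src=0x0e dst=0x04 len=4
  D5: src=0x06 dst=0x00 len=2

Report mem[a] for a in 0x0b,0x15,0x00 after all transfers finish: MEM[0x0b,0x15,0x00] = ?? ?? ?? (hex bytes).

  after D0: wrote 5B at 0x14 = 855d2a2e7c
  after D1: wrote 3B at 0x03 = a00385
  after D2: wrote 3B at 0x06 = 4131ab
  after D3: wrote 4B at 0x01 = 89d9b641
  after D4: wrote 4B at 0x04 = b64131ab
  after D5: wrote 2B at 0x00 = 31ab
query mem[0x0b]=0x1b, mem[0x15]=0x5d, mem[0x00]=0x31

MEM[0x0b,0x15,0x00] = 1b 5d 31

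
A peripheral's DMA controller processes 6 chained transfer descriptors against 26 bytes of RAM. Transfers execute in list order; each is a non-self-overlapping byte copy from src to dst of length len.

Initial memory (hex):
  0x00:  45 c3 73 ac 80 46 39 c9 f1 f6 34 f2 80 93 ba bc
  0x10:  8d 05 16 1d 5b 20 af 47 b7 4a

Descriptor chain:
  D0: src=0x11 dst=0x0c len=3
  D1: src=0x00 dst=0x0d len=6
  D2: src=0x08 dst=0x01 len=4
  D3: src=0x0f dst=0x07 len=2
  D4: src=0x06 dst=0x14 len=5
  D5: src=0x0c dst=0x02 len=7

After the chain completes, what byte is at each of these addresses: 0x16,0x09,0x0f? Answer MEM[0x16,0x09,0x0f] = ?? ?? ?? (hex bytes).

MEM[0x16,0x09,0x0f] = ac f6 73

  after D0: wrote 3B at 0x0c = 05161d
  after D1: wrote 6B at 0x0d = 45c373ac8046
  after D2: wrote 4B at 0x01 = f1f634f2
  after D3: wrote 2B at 0x07 = 73ac
  after D4: wrote 5B at 0x14 = 3973acf634
  after D5: wrote 7B at 0x02 = 0545c373ac8046
query mem[0x16]=0xac, mem[0x09]=0xf6, mem[0x0f]=0x73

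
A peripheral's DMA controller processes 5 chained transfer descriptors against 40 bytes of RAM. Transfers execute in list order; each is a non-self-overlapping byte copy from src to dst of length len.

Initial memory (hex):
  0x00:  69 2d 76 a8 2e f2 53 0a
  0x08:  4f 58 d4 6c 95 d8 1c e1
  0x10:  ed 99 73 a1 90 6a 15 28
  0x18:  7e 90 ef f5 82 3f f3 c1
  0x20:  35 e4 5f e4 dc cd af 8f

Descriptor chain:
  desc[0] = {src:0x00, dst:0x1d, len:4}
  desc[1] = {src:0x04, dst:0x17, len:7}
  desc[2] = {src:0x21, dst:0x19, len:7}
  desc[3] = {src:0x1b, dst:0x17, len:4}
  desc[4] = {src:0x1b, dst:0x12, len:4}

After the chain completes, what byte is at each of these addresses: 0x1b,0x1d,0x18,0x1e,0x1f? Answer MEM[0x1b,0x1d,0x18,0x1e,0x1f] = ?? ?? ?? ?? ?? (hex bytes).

MEM[0x1b,0x1d,0x18,0x1e,0x1f] = e4 cd dc af 8f

D0: mem[0x1d..0x20] <- [69 2d 76 a8]
D1: mem[0x17..0x1d] <- [2e f2 53 0a 4f 58 d4]
D2: mem[0x19..0x1f] <- [e4 5f e4 dc cd af 8f]
D3: mem[0x17..0x1a] <- [e4 dc cd af]
D4: mem[0x12..0x15] <- [e4 dc cd af]
query mem[0x1b]=0xe4, mem[0x1d]=0xcd, mem[0x18]=0xdc, mem[0x1e]=0xaf, mem[0x1f]=0x8f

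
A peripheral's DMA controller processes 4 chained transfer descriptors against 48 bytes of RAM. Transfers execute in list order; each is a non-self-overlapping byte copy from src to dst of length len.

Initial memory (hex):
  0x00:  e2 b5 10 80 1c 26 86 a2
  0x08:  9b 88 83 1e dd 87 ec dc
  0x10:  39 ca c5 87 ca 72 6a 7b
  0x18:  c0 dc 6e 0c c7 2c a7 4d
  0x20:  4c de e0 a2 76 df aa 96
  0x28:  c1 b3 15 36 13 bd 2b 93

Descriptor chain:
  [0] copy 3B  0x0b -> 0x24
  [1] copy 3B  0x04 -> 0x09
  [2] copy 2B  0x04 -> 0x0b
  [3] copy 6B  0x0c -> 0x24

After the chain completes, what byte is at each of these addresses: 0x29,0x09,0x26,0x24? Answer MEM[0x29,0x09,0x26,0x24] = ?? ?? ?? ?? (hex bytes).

MEM[0x29,0x09,0x26,0x24] = ca 1c ec 26

  after D0: wrote 3B at 0x24 = 1edd87
  after D1: wrote 3B at 0x09 = 1c2686
  after D2: wrote 2B at 0x0b = 1c26
  after D3: wrote 6B at 0x24 = 2687ecdc39ca
query mem[0x29]=0xca, mem[0x09]=0x1c, mem[0x26]=0xec, mem[0x24]=0x26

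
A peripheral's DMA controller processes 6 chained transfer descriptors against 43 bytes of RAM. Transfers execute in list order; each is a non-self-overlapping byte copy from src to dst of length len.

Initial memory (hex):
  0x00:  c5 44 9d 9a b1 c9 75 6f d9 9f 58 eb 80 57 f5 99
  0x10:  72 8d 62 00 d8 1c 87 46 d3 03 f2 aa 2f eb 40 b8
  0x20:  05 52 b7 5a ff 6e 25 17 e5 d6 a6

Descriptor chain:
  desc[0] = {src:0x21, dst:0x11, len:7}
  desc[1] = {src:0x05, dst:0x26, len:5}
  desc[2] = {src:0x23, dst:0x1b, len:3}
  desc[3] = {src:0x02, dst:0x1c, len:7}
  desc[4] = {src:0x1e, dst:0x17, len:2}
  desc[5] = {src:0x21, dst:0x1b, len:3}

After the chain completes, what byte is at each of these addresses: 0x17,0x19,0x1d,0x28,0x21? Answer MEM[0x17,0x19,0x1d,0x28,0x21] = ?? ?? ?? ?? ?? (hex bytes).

  after D0: wrote 7B at 0x11 = 52b75aff6e2517
  after D1: wrote 5B at 0x26 = c9756fd99f
  after D2: wrote 3B at 0x1b = 5aff6e
  after D3: wrote 7B at 0x1c = 9d9ab1c9756fd9
  after D4: wrote 2B at 0x17 = b1c9
  after D5: wrote 3B at 0x1b = 6fd95a
query mem[0x17]=0xb1, mem[0x19]=0x03, mem[0x1d]=0x5a, mem[0x28]=0x6f, mem[0x21]=0x6f

MEM[0x17,0x19,0x1d,0x28,0x21] = b1 03 5a 6f 6f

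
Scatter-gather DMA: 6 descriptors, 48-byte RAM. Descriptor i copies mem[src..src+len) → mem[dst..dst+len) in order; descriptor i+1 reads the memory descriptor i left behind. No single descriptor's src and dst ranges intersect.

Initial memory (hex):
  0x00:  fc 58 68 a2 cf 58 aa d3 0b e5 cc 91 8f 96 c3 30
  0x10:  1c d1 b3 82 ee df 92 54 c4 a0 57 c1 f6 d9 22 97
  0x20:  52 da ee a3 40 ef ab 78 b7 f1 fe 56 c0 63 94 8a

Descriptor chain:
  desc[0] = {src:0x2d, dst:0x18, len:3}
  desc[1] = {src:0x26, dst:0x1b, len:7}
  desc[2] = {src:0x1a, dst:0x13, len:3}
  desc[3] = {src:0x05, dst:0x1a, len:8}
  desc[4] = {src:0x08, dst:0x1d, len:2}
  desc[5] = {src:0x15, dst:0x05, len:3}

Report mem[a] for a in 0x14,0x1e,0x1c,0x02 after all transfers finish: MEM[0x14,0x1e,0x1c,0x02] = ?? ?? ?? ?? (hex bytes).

MEM[0x14,0x1e,0x1c,0x02] = ab e5 d3 68

[0] 0x2d->0x18 len=3 : 63 94 8a
[1] 0x26->0x1b len=7 : ab 78 b7 f1 fe 56 c0
[2] 0x1a->0x13 len=3 : 8a ab 78
[3] 0x05->0x1a len=8 : 58 aa d3 0b e5 cc 91 8f
[4] 0x08->0x1d len=2 : 0b e5
[5] 0x15->0x05 len=3 : 78 92 54
query mem[0x14]=0xab, mem[0x1e]=0xe5, mem[0x1c]=0xd3, mem[0x02]=0x68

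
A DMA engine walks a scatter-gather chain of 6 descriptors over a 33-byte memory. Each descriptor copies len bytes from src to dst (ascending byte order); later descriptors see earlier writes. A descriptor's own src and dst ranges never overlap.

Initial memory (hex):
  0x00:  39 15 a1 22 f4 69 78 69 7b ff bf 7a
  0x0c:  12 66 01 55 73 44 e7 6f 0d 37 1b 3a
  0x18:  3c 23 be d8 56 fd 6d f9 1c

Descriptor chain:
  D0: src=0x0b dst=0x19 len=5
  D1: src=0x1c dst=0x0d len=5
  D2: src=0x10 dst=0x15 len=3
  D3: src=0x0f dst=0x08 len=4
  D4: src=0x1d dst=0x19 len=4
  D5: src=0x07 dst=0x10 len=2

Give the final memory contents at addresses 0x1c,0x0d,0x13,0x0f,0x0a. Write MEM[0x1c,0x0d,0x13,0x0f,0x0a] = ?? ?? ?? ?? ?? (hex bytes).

[0] 0x0b->0x19 len=5 : 7a 12 66 01 55
[1] 0x1c->0x0d len=5 : 01 55 6d f9 1c
[2] 0x10->0x15 len=3 : f9 1c e7
[3] 0x0f->0x08 len=4 : 6d f9 1c e7
[4] 0x1d->0x19 len=4 : 55 6d f9 1c
[5] 0x07->0x10 len=2 : 69 6d
query mem[0x1c]=0x1c, mem[0x0d]=0x01, mem[0x13]=0x6f, mem[0x0f]=0x6d, mem[0x0a]=0x1c

MEM[0x1c,0x0d,0x13,0x0f,0x0a] = 1c 01 6f 6d 1c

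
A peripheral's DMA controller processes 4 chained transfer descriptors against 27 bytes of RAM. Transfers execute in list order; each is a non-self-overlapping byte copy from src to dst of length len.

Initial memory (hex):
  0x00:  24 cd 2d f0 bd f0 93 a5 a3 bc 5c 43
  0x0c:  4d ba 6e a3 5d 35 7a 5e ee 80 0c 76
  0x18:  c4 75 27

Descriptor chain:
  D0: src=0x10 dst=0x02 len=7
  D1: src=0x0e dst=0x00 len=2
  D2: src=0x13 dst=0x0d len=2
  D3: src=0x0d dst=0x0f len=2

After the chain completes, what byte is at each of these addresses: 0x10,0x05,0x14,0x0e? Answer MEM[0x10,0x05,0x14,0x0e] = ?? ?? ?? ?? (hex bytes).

MEM[0x10,0x05,0x14,0x0e] = ee 5e ee ee

  after D0: wrote 7B at 0x02 = 5d357a5eee800c
  after D1: wrote 2B at 0x00 = 6ea3
  after D2: wrote 2B at 0x0d = 5eee
  after D3: wrote 2B at 0x0f = 5eee
query mem[0x10]=0xee, mem[0x05]=0x5e, mem[0x14]=0xee, mem[0x0e]=0xee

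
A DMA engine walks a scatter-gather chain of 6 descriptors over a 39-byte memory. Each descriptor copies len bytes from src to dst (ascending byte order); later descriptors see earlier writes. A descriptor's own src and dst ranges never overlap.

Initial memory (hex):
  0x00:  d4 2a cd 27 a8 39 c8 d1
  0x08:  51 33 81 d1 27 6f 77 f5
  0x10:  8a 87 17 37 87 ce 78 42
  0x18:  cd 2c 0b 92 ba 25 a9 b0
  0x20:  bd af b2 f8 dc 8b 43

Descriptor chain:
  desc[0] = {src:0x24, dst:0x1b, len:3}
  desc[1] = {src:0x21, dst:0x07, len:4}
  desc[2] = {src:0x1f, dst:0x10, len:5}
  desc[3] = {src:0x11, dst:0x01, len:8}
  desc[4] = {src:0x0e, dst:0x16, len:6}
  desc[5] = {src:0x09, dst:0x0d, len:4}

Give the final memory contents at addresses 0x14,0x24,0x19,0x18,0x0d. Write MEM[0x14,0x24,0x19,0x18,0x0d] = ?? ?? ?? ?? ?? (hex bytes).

MEM[0x14,0x24,0x19,0x18,0x0d] = f8 dc bd b0 f8

#0 dst[0x1b+3] := {0xdc,0x8b,0x43}
#1 dst[0x07+4] := {0xaf,0xb2,0xf8,0xdc}
#2 dst[0x10+5] := {0xb0,0xbd,0xaf,0xb2,0xf8}
#3 dst[0x01+8] := {0xbd,0xaf,0xb2,0xf8,0xce,0x78,0x42,0xcd}
#4 dst[0x16+6] := {0x77,0xf5,0xb0,0xbd,0xaf,0xb2}
#5 dst[0x0d+4] := {0xf8,0xdc,0xd1,0x27}
query mem[0x14]=0xf8, mem[0x24]=0xdc, mem[0x19]=0xbd, mem[0x18]=0xb0, mem[0x0d]=0xf8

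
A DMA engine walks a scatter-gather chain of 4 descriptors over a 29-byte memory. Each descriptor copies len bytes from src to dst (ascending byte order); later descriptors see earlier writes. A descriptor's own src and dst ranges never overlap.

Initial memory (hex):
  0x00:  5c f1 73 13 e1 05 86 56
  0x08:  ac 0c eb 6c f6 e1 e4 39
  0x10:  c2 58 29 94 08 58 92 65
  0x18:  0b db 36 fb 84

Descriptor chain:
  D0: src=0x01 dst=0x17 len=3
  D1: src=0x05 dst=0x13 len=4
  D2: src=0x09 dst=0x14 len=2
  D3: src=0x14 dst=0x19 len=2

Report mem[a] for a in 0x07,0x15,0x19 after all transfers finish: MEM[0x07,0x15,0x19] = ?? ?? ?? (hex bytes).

MEM[0x07,0x15,0x19] = 56 eb 0c

#0 dst[0x17+3] := {0xf1,0x73,0x13}
#1 dst[0x13+4] := {0x05,0x86,0x56,0xac}
#2 dst[0x14+2] := {0x0c,0xeb}
#3 dst[0x19+2] := {0x0c,0xeb}
query mem[0x07]=0x56, mem[0x15]=0xeb, mem[0x19]=0x0c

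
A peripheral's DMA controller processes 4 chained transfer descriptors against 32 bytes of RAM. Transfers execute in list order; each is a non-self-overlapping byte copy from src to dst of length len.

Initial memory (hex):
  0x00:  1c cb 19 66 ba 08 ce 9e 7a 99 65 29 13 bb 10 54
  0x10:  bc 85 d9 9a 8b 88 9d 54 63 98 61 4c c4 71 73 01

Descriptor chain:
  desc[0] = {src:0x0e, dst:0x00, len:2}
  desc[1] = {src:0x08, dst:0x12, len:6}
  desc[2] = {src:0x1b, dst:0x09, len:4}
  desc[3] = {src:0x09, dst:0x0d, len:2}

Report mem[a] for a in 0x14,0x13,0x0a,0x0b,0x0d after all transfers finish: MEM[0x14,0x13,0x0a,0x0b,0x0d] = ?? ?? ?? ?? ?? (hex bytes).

  after D0: wrote 2B at 0x00 = 1054
  after D1: wrote 6B at 0x12 = 7a99652913bb
  after D2: wrote 4B at 0x09 = 4cc47173
  after D3: wrote 2B at 0x0d = 4cc4
query mem[0x14]=0x65, mem[0x13]=0x99, mem[0x0a]=0xc4, mem[0x0b]=0x71, mem[0x0d]=0x4c

MEM[0x14,0x13,0x0a,0x0b,0x0d] = 65 99 c4 71 4c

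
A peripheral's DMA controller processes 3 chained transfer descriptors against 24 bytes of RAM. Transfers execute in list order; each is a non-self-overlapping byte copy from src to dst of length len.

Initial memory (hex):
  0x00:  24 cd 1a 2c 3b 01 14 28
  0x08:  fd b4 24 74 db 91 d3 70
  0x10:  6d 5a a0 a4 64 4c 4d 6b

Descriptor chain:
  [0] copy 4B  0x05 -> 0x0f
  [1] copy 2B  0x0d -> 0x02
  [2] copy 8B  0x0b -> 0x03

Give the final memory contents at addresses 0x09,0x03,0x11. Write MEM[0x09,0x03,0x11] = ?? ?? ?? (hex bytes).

MEM[0x09,0x03,0x11] = 28 74 28

#0 dst[0x0f+4] := {0x01,0x14,0x28,0xfd}
#1 dst[0x02+2] := {0x91,0xd3}
#2 dst[0x03+8] := {0x74,0xdb,0x91,0xd3,0x01,0x14,0x28,0xfd}
query mem[0x09]=0x28, mem[0x03]=0x74, mem[0x11]=0x28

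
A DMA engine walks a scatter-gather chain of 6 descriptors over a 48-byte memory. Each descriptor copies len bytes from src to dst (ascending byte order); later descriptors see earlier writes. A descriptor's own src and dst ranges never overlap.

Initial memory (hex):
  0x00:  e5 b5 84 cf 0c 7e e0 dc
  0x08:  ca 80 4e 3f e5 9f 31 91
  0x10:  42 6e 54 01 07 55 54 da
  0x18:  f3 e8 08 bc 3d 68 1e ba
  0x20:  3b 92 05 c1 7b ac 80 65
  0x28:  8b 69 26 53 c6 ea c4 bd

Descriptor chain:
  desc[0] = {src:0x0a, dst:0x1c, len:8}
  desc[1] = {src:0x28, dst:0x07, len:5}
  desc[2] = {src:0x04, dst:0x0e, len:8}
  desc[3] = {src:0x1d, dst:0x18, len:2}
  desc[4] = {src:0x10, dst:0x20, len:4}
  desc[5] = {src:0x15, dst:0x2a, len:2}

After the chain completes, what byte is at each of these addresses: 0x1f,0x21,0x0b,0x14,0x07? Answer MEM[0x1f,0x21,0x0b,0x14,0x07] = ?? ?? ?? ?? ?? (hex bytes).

MEM[0x1f,0x21,0x0b,0x14,0x07] = 9f 8b c6 53 8b

[0] 0x0a->0x1c len=8 : 4e 3f e5 9f 31 91 42 6e
[1] 0x28->0x07 len=5 : 8b 69 26 53 c6
[2] 0x04->0x0e len=8 : 0c 7e e0 8b 69 26 53 c6
[3] 0x1d->0x18 len=2 : 3f e5
[4] 0x10->0x20 len=4 : e0 8b 69 26
[5] 0x15->0x2a len=2 : c6 54
query mem[0x1f]=0x9f, mem[0x21]=0x8b, mem[0x0b]=0xc6, mem[0x14]=0x53, mem[0x07]=0x8b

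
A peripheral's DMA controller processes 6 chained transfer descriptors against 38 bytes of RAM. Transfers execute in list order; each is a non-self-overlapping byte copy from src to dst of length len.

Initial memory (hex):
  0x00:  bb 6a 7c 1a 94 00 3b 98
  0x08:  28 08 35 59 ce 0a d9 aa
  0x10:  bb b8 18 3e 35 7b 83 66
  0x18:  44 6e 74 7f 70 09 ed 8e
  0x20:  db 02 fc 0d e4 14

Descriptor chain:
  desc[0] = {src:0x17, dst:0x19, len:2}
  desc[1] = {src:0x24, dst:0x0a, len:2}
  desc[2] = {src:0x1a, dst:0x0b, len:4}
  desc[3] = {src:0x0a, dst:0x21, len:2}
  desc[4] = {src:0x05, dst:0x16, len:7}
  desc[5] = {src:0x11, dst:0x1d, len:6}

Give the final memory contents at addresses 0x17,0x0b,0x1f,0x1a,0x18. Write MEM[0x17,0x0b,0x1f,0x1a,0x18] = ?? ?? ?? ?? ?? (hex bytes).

#0 dst[0x19+2] := {0x66,0x44}
#1 dst[0x0a+2] := {0xe4,0x14}
#2 dst[0x0b+4] := {0x44,0x7f,0x70,0x09}
#3 dst[0x21+2] := {0xe4,0x44}
#4 dst[0x16+7] := {0x00,0x3b,0x98,0x28,0x08,0xe4,0x44}
#5 dst[0x1d+6] := {0xb8,0x18,0x3e,0x35,0x7b,0x00}
query mem[0x17]=0x3b, mem[0x0b]=0x44, mem[0x1f]=0x3e, mem[0x1a]=0x08, mem[0x18]=0x98

MEM[0x17,0x0b,0x1f,0x1a,0x18] = 3b 44 3e 08 98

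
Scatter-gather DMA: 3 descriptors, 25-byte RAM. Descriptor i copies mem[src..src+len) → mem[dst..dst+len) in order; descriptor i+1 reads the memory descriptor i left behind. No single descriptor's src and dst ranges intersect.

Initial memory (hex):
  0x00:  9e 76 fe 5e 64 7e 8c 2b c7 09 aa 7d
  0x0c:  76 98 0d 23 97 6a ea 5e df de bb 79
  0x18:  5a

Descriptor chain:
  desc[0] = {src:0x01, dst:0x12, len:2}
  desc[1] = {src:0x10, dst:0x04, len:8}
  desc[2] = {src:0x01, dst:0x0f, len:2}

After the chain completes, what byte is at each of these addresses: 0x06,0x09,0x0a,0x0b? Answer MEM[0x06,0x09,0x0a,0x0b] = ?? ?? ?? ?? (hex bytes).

MEM[0x06,0x09,0x0a,0x0b] = 76 de bb 79

D0: mem[0x12..0x13] <- [76 fe]
D1: mem[0x04..0x0b] <- [97 6a 76 fe df de bb 79]
D2: mem[0x0f..0x10] <- [76 fe]
query mem[0x06]=0x76, mem[0x09]=0xde, mem[0x0a]=0xbb, mem[0x0b]=0x79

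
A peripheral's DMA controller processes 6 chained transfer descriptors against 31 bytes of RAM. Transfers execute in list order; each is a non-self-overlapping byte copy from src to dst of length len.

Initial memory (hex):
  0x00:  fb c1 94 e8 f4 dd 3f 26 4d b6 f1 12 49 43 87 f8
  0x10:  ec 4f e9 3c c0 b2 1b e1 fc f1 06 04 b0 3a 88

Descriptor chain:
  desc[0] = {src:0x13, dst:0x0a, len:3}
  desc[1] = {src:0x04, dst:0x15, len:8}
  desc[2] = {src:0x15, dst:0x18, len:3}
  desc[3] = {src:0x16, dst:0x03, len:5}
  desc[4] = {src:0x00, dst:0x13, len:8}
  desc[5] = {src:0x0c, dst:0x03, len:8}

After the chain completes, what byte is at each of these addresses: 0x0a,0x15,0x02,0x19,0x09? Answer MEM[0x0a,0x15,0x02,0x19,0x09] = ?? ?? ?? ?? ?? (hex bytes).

  after D0: wrote 3B at 0x0a = 3cc0b2
  after D1: wrote 8B at 0x15 = f4dd3f264db63cc0
  after D2: wrote 3B at 0x18 = f4dd3f
  after D3: wrote 5B at 0x03 = dd3ff4dd3f
  after D4: wrote 8B at 0x13 = fbc194dd3ff4dd3f
  after D5: wrote 8B at 0x03 = b24387f8ec4fe9fb
query mem[0x0a]=0xfb, mem[0x15]=0x94, mem[0x02]=0x94, mem[0x19]=0xdd, mem[0x09]=0xe9

MEM[0x0a,0x15,0x02,0x19,0x09] = fb 94 94 dd e9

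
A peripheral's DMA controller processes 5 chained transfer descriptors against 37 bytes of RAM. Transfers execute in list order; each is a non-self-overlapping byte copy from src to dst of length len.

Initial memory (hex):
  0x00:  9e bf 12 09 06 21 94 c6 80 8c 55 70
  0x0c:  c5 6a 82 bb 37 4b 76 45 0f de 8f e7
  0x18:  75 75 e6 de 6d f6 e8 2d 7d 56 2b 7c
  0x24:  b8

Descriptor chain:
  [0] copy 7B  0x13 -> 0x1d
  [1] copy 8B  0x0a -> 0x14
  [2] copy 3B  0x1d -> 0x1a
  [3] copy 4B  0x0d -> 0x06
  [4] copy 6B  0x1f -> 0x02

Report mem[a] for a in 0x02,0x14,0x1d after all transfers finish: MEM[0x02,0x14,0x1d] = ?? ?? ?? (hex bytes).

[0] 0x13->0x1d len=7 : 45 0f de 8f e7 75 75
[1] 0x0a->0x14 len=8 : 55 70 c5 6a 82 bb 37 4b
[2] 0x1d->0x1a len=3 : 45 0f de
[3] 0x0d->0x06 len=4 : 6a 82 bb 37
[4] 0x1f->0x02 len=6 : de 8f e7 75 75 b8
query mem[0x02]=0xde, mem[0x14]=0x55, mem[0x1d]=0x45

MEM[0x02,0x14,0x1d] = de 55 45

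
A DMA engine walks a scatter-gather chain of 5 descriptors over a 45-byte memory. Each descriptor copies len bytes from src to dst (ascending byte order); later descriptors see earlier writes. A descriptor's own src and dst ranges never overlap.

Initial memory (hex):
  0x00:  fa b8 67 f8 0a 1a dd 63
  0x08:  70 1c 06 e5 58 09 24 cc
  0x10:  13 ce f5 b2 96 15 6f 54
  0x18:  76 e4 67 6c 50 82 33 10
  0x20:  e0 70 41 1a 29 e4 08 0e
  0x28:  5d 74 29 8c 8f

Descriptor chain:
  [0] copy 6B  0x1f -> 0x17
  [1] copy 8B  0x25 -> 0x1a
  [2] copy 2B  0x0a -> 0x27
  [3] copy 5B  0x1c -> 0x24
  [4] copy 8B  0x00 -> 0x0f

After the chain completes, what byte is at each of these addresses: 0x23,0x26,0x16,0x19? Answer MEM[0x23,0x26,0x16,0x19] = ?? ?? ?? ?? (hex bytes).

[0] 0x1f->0x17 len=6 : 10 e0 70 41 1a 29
[1] 0x25->0x1a len=8 : e4 08 0e 5d 74 29 8c 8f
[2] 0x0a->0x27 len=2 : 06 e5
[3] 0x1c->0x24 len=5 : 0e 5d 74 29 8c
[4] 0x00->0x0f len=8 : fa b8 67 f8 0a 1a dd 63
query mem[0x23]=0x1a, mem[0x26]=0x74, mem[0x16]=0x63, mem[0x19]=0x70

MEM[0x23,0x26,0x16,0x19] = 1a 74 63 70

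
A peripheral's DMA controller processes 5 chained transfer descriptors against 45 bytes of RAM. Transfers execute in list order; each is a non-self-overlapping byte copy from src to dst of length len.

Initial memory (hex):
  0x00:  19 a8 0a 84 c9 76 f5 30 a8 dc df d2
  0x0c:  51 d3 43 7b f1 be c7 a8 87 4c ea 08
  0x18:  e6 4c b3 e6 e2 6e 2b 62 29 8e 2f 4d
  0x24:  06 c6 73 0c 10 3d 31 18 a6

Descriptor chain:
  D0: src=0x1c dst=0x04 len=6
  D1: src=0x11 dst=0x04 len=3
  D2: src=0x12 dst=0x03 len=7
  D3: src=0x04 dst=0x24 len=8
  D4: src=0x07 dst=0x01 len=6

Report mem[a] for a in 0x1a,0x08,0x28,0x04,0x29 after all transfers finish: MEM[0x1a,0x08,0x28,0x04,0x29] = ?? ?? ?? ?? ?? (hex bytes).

D0: mem[0x04..0x09] <- [e2 6e 2b 62 29 8e]
D1: mem[0x04..0x06] <- [be c7 a8]
D2: mem[0x03..0x09] <- [c7 a8 87 4c ea 08 e6]
D3: mem[0x24..0x2b] <- [a8 87 4c ea 08 e6 df d2]
D4: mem[0x01..0x06] <- [ea 08 e6 df d2 51]
query mem[0x1a]=0xb3, mem[0x08]=0x08, mem[0x28]=0x08, mem[0x04]=0xdf, mem[0x29]=0xe6

MEM[0x1a,0x08,0x28,0x04,0x29] = b3 08 08 df e6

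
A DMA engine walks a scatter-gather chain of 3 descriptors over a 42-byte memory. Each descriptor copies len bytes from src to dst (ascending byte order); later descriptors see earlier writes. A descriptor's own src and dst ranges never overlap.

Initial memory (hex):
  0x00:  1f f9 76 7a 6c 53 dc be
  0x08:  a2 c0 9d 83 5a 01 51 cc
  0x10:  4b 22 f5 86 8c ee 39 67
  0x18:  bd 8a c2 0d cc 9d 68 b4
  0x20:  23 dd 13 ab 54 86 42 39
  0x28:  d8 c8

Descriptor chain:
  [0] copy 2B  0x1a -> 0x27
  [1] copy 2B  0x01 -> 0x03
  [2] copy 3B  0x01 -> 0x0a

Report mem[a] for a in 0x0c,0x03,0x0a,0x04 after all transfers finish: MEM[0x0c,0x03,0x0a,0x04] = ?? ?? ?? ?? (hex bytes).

MEM[0x0c,0x03,0x0a,0x04] = f9 f9 f9 76

  after D0: wrote 2B at 0x27 = c20d
  after D1: wrote 2B at 0x03 = f976
  after D2: wrote 3B at 0x0a = f976f9
query mem[0x0c]=0xf9, mem[0x03]=0xf9, mem[0x0a]=0xf9, mem[0x04]=0x76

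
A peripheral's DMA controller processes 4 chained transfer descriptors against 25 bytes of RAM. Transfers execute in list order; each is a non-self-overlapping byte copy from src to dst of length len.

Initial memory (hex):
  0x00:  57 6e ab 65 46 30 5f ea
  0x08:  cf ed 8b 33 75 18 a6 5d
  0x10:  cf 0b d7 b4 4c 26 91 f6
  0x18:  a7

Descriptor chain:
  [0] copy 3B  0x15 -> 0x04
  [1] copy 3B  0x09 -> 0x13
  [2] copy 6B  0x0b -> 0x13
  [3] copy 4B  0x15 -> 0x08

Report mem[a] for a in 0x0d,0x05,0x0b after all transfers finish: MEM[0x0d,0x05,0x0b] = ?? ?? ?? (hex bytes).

MEM[0x0d,0x05,0x0b] = 18 91 cf

[0] 0x15->0x04 len=3 : 26 91 f6
[1] 0x09->0x13 len=3 : ed 8b 33
[2] 0x0b->0x13 len=6 : 33 75 18 a6 5d cf
[3] 0x15->0x08 len=4 : 18 a6 5d cf
query mem[0x0d]=0x18, mem[0x05]=0x91, mem[0x0b]=0xcf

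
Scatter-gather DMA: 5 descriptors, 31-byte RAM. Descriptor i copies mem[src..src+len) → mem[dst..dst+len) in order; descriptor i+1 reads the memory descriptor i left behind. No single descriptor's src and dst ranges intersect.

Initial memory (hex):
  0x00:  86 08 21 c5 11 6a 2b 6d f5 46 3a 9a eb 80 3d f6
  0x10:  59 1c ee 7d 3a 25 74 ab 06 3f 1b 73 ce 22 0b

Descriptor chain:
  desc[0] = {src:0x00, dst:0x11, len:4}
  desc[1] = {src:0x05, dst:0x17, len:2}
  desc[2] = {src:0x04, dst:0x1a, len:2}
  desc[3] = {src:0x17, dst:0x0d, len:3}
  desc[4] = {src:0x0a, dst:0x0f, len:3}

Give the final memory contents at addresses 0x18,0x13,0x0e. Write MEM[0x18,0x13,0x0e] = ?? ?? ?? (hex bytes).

D0: mem[0x11..0x14] <- [86 08 21 c5]
D1: mem[0x17..0x18] <- [6a 2b]
D2: mem[0x1a..0x1b] <- [11 6a]
D3: mem[0x0d..0x0f] <- [6a 2b 3f]
D4: mem[0x0f..0x11] <- [3a 9a eb]
query mem[0x18]=0x2b, mem[0x13]=0x21, mem[0x0e]=0x2b

MEM[0x18,0x13,0x0e] = 2b 21 2b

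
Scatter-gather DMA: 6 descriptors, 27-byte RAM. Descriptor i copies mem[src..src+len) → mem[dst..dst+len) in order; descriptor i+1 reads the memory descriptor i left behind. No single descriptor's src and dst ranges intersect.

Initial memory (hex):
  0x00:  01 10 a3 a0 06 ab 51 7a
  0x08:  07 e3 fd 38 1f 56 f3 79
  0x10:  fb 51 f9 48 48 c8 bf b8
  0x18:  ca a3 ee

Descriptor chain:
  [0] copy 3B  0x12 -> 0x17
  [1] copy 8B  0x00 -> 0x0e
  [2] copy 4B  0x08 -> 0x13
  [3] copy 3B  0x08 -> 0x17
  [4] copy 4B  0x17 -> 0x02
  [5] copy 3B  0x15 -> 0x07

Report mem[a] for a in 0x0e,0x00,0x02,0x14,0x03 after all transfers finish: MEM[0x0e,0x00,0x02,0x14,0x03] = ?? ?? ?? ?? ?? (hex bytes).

MEM[0x0e,0x00,0x02,0x14,0x03] = 01 01 07 e3 e3

  after D0: wrote 3B at 0x17 = f94848
  after D1: wrote 8B at 0x0e = 0110a3a006ab517a
  after D2: wrote 4B at 0x13 = 07e3fd38
  after D3: wrote 3B at 0x17 = 07e3fd
  after D4: wrote 4B at 0x02 = 07e3fdee
  after D5: wrote 3B at 0x07 = fd3807
query mem[0x0e]=0x01, mem[0x00]=0x01, mem[0x02]=0x07, mem[0x14]=0xe3, mem[0x03]=0xe3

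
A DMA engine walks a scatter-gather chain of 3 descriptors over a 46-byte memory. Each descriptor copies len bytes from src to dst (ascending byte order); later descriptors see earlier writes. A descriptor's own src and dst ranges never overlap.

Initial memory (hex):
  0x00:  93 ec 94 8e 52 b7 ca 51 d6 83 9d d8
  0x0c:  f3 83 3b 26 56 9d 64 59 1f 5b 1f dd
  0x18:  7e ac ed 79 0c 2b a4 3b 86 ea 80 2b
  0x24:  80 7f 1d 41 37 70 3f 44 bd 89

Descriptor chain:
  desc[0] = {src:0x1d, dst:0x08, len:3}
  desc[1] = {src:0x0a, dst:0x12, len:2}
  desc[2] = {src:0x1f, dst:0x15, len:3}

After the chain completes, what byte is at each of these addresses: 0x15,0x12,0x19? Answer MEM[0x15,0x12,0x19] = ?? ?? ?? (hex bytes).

MEM[0x15,0x12,0x19] = 3b 3b ac

[0] 0x1d->0x08 len=3 : 2b a4 3b
[1] 0x0a->0x12 len=2 : 3b d8
[2] 0x1f->0x15 len=3 : 3b 86 ea
query mem[0x15]=0x3b, mem[0x12]=0x3b, mem[0x19]=0xac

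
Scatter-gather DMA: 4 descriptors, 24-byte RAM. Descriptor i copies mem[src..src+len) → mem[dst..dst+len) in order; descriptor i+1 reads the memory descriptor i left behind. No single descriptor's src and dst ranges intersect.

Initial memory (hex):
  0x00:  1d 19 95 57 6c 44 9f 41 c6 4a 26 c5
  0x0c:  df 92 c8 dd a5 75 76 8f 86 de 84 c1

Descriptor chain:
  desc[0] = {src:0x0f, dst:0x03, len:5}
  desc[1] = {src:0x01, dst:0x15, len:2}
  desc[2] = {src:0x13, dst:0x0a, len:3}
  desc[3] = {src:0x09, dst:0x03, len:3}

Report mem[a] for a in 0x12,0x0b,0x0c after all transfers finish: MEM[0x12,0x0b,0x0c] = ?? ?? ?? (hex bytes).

MEM[0x12,0x0b,0x0c] = 76 86 19

  after D0: wrote 5B at 0x03 = dda575768f
  after D1: wrote 2B at 0x15 = 1995
  after D2: wrote 3B at 0x0a = 8f8619
  after D3: wrote 3B at 0x03 = 4a8f86
query mem[0x12]=0x76, mem[0x0b]=0x86, mem[0x0c]=0x19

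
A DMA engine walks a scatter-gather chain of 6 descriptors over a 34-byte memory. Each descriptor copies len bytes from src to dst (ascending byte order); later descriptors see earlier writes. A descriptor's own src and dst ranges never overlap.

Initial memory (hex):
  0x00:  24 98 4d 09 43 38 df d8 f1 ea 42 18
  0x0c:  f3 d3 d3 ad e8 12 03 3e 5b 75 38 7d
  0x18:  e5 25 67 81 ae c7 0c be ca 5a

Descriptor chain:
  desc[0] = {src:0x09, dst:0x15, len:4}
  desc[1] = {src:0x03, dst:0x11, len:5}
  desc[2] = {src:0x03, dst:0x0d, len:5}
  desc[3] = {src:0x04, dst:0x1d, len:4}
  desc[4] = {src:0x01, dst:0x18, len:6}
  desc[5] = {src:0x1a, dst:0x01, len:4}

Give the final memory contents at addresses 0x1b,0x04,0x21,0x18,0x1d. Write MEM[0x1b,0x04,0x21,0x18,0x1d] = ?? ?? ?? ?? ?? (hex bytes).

[0] 0x09->0x15 len=4 : ea 42 18 f3
[1] 0x03->0x11 len=5 : 09 43 38 df d8
[2] 0x03->0x0d len=5 : 09 43 38 df d8
[3] 0x04->0x1d len=4 : 43 38 df d8
[4] 0x01->0x18 len=6 : 98 4d 09 43 38 df
[5] 0x1a->0x01 len=4 : 09 43 38 df
query mem[0x1b]=0x43, mem[0x04]=0xdf, mem[0x21]=0x5a, mem[0x18]=0x98, mem[0x1d]=0xdf

MEM[0x1b,0x04,0x21,0x18,0x1d] = 43 df 5a 98 df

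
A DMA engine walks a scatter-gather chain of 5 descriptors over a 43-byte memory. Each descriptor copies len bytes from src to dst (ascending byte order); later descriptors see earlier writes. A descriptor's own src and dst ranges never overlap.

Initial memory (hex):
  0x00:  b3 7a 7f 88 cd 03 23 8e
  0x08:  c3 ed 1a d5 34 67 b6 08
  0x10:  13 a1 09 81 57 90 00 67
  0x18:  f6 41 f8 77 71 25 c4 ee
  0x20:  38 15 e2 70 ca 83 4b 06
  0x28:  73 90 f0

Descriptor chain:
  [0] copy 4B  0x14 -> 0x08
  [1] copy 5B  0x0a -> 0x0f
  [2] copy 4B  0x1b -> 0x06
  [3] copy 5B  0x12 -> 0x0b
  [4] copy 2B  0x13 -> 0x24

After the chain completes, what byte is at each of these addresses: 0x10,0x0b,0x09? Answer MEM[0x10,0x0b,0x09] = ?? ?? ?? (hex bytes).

  after D0: wrote 4B at 0x08 = 57900067
  after D1: wrote 5B at 0x0f = 00673467b6
  after D2: wrote 4B at 0x06 = 777125c4
  after D3: wrote 5B at 0x0b = 67b6579000
  after D4: wrote 2B at 0x24 = b657
query mem[0x10]=0x67, mem[0x0b]=0x67, mem[0x09]=0xc4

MEM[0x10,0x0b,0x09] = 67 67 c4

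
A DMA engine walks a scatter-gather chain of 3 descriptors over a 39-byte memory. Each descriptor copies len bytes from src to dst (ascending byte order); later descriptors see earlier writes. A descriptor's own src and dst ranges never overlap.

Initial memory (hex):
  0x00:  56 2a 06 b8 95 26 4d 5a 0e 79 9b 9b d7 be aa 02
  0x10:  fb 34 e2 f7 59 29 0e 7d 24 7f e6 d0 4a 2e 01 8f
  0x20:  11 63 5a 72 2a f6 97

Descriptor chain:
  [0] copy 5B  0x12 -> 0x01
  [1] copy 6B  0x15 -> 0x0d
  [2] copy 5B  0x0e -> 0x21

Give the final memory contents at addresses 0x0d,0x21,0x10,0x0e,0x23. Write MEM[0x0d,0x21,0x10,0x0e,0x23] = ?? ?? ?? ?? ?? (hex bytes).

[0] 0x12->0x01 len=5 : e2 f7 59 29 0e
[1] 0x15->0x0d len=6 : 29 0e 7d 24 7f e6
[2] 0x0e->0x21 len=5 : 0e 7d 24 7f e6
query mem[0x0d]=0x29, mem[0x21]=0x0e, mem[0x10]=0x24, mem[0x0e]=0x0e, mem[0x23]=0x24

MEM[0x0d,0x21,0x10,0x0e,0x23] = 29 0e 24 0e 24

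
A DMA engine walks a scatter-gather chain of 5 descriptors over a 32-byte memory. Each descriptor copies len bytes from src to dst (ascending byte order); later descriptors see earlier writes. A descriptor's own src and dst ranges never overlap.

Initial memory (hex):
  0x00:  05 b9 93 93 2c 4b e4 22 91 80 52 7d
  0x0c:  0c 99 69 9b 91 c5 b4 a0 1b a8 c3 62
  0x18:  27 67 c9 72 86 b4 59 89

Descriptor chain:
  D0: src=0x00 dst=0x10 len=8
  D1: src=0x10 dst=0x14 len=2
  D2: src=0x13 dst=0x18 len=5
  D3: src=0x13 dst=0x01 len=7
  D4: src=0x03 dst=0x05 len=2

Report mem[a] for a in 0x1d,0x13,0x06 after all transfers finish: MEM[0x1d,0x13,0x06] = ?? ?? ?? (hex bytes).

MEM[0x1d,0x13,0x06] = b4 93 e4

  after D0: wrote 8B at 0x10 = 05b993932c4be422
  after D1: wrote 2B at 0x14 = 05b9
  after D2: wrote 5B at 0x18 = 9305b9e422
  after D3: wrote 7B at 0x01 = 9305b9e4229305
  after D4: wrote 2B at 0x05 = b9e4
query mem[0x1d]=0xb4, mem[0x13]=0x93, mem[0x06]=0xe4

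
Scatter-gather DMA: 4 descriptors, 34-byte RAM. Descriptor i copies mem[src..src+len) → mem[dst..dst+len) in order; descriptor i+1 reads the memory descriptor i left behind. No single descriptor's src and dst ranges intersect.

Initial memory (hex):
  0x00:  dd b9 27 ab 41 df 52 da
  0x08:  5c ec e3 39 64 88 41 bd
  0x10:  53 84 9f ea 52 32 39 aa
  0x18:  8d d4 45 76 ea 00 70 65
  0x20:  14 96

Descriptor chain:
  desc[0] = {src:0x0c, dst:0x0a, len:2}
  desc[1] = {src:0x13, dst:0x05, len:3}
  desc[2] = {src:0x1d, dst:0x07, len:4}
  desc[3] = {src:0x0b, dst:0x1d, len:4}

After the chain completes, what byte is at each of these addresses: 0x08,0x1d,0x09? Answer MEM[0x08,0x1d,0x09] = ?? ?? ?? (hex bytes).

MEM[0x08,0x1d,0x09] = 70 88 65

#0 dst[0x0a+2] := {0x64,0x88}
#1 dst[0x05+3] := {0xea,0x52,0x32}
#2 dst[0x07+4] := {0x00,0x70,0x65,0x14}
#3 dst[0x1d+4] := {0x88,0x64,0x88,0x41}
query mem[0x08]=0x70, mem[0x1d]=0x88, mem[0x09]=0x65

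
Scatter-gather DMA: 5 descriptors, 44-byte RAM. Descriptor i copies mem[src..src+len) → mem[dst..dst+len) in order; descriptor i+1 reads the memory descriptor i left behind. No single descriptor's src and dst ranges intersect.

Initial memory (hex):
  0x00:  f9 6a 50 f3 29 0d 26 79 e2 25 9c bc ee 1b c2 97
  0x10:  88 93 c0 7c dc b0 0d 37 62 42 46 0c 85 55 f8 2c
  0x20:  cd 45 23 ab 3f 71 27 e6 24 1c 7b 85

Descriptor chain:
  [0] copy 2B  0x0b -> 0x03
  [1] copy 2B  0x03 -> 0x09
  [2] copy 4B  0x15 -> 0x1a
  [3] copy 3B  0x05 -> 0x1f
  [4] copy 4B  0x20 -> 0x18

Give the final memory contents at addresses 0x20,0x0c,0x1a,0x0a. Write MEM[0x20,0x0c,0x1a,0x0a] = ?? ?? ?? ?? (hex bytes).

MEM[0x20,0x0c,0x1a,0x0a] = 26 ee 23 ee

[0] 0x0b->0x03 len=2 : bc ee
[1] 0x03->0x09 len=2 : bc ee
[2] 0x15->0x1a len=4 : b0 0d 37 62
[3] 0x05->0x1f len=3 : 0d 26 79
[4] 0x20->0x18 len=4 : 26 79 23 ab
query mem[0x20]=0x26, mem[0x0c]=0xee, mem[0x1a]=0x23, mem[0x0a]=0xee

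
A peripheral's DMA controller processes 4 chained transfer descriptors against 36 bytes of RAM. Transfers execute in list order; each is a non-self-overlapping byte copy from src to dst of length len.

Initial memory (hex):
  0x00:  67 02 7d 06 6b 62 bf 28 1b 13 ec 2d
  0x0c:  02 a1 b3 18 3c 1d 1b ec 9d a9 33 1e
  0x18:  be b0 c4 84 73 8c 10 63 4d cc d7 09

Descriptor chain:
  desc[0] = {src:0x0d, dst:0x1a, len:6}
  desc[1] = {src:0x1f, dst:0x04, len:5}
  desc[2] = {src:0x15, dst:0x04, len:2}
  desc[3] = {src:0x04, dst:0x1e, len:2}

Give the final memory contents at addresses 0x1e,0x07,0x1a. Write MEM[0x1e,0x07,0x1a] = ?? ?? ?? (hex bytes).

  after D0: wrote 6B at 0x1a = a1b3183c1d1b
  after D1: wrote 5B at 0x04 = 1b4dccd709
  after D2: wrote 2B at 0x04 = a933
  after D3: wrote 2B at 0x1e = a933
query mem[0x1e]=0xa9, mem[0x07]=0xd7, mem[0x1a]=0xa1

MEM[0x1e,0x07,0x1a] = a9 d7 a1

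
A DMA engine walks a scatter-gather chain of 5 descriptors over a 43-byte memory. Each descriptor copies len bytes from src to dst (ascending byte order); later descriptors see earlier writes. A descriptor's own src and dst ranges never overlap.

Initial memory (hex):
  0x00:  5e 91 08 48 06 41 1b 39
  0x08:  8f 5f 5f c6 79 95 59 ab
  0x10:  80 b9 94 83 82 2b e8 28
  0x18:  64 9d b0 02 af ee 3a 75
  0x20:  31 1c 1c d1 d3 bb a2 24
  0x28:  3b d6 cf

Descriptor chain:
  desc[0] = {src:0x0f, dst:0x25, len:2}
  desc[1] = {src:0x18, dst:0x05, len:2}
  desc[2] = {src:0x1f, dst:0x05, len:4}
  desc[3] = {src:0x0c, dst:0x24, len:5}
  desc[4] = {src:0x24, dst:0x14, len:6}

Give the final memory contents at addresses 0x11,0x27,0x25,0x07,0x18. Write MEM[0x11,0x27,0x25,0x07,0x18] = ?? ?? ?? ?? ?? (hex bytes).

#0 dst[0x25+2] := {0xab,0x80}
#1 dst[0x05+2] := {0x64,0x9d}
#2 dst[0x05+4] := {0x75,0x31,0x1c,0x1c}
#3 dst[0x24+5] := {0x79,0x95,0x59,0xab,0x80}
#4 dst[0x14+6] := {0x79,0x95,0x59,0xab,0x80,0xd6}
query mem[0x11]=0xb9, mem[0x27]=0xab, mem[0x25]=0x95, mem[0x07]=0x1c, mem[0x18]=0x80

MEM[0x11,0x27,0x25,0x07,0x18] = b9 ab 95 1c 80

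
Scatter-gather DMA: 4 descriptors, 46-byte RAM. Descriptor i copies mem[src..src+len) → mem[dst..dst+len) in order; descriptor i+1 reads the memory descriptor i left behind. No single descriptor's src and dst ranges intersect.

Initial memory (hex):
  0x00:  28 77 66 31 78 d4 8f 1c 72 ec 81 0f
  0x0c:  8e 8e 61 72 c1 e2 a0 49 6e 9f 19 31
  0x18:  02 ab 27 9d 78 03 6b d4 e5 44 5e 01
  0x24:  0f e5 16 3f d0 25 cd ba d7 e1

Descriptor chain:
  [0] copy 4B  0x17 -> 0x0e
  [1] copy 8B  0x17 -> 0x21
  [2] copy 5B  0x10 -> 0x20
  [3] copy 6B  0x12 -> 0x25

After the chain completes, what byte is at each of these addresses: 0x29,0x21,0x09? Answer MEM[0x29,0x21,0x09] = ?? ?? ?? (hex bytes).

D0: mem[0x0e..0x11] <- [31 02 ab 27]
D1: mem[0x21..0x28] <- [31 02 ab 27 9d 78 03 6b]
D2: mem[0x20..0x24] <- [ab 27 a0 49 6e]
D3: mem[0x25..0x2a] <- [a0 49 6e 9f 19 31]
query mem[0x29]=0x19, mem[0x21]=0x27, mem[0x09]=0xec

MEM[0x29,0x21,0x09] = 19 27 ec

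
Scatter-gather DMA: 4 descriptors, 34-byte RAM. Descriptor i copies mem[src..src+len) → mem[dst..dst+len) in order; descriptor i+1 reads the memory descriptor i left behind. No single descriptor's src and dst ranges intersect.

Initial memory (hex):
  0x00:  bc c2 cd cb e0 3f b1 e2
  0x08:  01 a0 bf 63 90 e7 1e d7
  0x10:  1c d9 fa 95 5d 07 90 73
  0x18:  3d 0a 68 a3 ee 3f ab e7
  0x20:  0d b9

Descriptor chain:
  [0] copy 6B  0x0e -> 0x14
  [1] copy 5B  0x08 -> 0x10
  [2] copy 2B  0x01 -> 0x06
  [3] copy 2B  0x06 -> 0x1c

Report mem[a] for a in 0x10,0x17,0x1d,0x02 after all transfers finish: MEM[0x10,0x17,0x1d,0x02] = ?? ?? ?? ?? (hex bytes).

  after D0: wrote 6B at 0x14 = 1ed71cd9fa95
  after D1: wrote 5B at 0x10 = 01a0bf6390
  after D2: wrote 2B at 0x06 = c2cd
  after D3: wrote 2B at 0x1c = c2cd
query mem[0x10]=0x01, mem[0x17]=0xd9, mem[0x1d]=0xcd, mem[0x02]=0xcd

MEM[0x10,0x17,0x1d,0x02] = 01 d9 cd cd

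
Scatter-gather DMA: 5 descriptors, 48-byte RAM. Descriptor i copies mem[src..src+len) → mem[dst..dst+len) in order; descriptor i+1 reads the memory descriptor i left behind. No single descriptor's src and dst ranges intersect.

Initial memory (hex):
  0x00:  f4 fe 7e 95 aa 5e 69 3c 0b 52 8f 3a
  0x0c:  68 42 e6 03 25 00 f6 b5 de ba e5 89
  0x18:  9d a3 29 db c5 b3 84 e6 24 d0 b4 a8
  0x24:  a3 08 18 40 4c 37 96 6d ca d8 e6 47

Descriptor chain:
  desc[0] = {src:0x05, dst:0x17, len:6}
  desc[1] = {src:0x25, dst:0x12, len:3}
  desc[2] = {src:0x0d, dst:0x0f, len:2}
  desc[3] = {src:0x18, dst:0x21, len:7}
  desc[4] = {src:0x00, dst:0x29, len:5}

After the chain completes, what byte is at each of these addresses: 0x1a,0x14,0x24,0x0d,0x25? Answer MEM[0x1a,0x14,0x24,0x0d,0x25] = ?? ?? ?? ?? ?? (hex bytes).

MEM[0x1a,0x14,0x24,0x0d,0x25] = 0b 40 52 42 8f

[0] 0x05->0x17 len=6 : 5e 69 3c 0b 52 8f
[1] 0x25->0x12 len=3 : 08 18 40
[2] 0x0d->0x0f len=2 : 42 e6
[3] 0x18->0x21 len=7 : 69 3c 0b 52 8f b3 84
[4] 0x00->0x29 len=5 : f4 fe 7e 95 aa
query mem[0x1a]=0x0b, mem[0x14]=0x40, mem[0x24]=0x52, mem[0x0d]=0x42, mem[0x25]=0x8f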